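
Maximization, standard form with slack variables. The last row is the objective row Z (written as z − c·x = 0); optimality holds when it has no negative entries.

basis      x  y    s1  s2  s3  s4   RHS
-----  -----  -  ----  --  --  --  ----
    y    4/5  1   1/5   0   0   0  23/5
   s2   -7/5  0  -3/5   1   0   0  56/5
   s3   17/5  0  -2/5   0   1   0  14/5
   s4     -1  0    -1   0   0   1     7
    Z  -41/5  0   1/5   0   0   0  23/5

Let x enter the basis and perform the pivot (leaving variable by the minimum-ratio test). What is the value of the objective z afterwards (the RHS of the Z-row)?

193/17

Ratio test on column x — row 1: (23/5)/(4/5) = 23/4; row 2: entry -7/5 ≤ 0; row 3: (14/5)/(17/5) = 14/17; row 4: entry -1 ≤ 0. Minimum is 14/17 at row 3 (s3 leaves); pivot element 17/5.
Pivot on row 3; the Z-row RHS becomes 23/5 − (-41/5)·(14/17) = 193/17.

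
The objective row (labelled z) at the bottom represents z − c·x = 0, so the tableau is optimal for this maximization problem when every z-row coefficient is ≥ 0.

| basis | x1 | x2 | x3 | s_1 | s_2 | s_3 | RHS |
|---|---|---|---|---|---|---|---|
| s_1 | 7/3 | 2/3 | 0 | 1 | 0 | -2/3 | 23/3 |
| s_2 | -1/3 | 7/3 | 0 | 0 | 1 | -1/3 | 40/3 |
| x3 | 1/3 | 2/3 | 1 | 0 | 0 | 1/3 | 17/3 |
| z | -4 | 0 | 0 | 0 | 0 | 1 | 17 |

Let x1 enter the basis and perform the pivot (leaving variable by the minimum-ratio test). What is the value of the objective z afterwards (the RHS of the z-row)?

211/7

Ratio test on column x1 — row 1: (23/3)/(7/3) = 23/7; row 2: entry -1/3 ≤ 0; row 3: (17/3)/(1/3) = 17. Minimum is 23/7 at row 1 (s_1 leaves); pivot element 7/3.
Pivot on row 1; the z-row RHS becomes 17 − (-4)·(23/7) = 211/7.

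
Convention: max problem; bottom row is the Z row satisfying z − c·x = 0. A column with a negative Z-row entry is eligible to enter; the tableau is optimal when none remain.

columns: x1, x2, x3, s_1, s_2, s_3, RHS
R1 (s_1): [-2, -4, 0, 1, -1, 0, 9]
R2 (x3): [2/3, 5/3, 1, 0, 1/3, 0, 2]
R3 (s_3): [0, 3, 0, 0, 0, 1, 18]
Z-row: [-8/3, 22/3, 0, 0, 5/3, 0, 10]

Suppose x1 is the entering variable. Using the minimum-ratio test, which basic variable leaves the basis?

Column x1 entries and ratios — s_1: -2 ≤ 0, skip; x3: 2/(2/3) = 3; s_3: 0 ≤ 0, skip.
Smallest ratio is 3 in the row of x3, so x3 leaves.

x3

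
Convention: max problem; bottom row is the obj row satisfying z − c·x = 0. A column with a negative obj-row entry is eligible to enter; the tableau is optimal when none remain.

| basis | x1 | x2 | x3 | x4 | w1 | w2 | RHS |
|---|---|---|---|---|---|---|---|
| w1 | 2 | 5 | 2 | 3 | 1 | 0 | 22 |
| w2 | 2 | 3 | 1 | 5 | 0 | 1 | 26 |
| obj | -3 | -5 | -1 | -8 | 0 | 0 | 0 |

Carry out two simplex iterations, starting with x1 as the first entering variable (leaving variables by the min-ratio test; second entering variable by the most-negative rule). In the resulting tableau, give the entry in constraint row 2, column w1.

-1/2

Ratio test on column x1 — row 1: 22/2 = 11; row 2: 26/2 = 13. Minimum is 11 at row 1 (w1 leaves); pivot element 2.
Divide row 1 by 2; eliminate column x1 from the other rows.
Second iteration: most negative obj-row entry is -7/2 in column x4, so x4 enters.
Ratio test on column x4 — row 1: 11/(3/2) = 22/3; row 2: 4/2 = 2. Minimum is 2 at row 2 (w2 leaves); pivot element 2.
Divide row 2 by 2; eliminate column x4 from the other rows.
After both pivots, the entry at constraint row 2, column w1 is -1/2.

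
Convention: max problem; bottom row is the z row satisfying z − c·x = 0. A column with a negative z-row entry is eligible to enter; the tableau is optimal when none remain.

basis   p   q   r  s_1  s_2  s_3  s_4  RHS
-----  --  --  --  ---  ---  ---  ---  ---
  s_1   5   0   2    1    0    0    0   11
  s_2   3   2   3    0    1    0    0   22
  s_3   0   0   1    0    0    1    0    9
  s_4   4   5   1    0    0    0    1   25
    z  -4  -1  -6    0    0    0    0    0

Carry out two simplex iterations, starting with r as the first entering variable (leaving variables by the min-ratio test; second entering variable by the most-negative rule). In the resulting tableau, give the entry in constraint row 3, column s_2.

0

Ratio test on column r — row 1: 11/2 = 11/2; row 2: 22/3 = 22/3; row 3: 9/1 = 9; row 4: 25/1 = 25. Minimum is 11/2 at row 1 (s_1 leaves); pivot element 2.
Divide row 1 by 2; eliminate column r from the other rows.
Second iteration: most negative z-row entry is -1 in column q, so q enters.
Ratio test on column q — row 1: entry 0 ≤ 0; row 2: (11/2)/2 = 11/4; row 3: entry 0 ≤ 0; row 4: (39/2)/5 = 39/10. Minimum is 11/4 at row 2 (s_2 leaves); pivot element 2.
Divide row 2 by 2; eliminate column q from the other rows.
After both pivots, the entry at constraint row 3, column s_2 is 0.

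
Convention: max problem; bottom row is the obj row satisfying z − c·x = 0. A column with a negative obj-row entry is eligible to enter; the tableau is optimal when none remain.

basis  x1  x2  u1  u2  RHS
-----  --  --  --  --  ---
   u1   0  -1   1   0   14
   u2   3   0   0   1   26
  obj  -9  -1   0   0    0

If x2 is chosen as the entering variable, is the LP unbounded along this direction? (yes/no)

yes

Every constraint-row entry in column x2 is ≤ 0, so increasing x2 is unbounded.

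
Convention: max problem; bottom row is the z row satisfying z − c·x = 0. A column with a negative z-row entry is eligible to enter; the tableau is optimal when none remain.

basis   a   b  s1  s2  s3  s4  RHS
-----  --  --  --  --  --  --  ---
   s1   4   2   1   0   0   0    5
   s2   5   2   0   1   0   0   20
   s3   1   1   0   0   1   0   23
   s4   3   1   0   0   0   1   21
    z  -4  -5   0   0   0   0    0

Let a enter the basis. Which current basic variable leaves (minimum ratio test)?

s1

Column a entries and ratios — s1: 5/4 = 5/4; s2: 20/5 = 4; s3: 23/1 = 23; s4: 21/3 = 7.
Smallest ratio is 5/4 in the row of s1, so s1 leaves.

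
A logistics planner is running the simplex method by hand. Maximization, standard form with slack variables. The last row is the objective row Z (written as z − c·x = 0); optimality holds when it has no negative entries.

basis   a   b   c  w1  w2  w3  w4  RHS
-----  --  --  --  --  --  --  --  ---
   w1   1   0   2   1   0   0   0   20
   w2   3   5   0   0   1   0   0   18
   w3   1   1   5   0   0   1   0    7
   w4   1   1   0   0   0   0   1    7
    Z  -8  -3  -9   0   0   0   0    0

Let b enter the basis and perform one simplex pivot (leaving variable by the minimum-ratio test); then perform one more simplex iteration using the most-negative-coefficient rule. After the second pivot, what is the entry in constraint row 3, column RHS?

17/25

Ratio test on column b — row 1: entry 0 ≤ 0; row 2: 18/5 = 18/5; row 3: 7/1 = 7; row 4: 7/1 = 7. Minimum is 18/5 at row 2 (w2 leaves); pivot element 5.
Divide row 2 by 5; eliminate column b from the other rows.
Second iteration: most negative Z-row entry is -9 in column c, so c enters.
Ratio test on column c — row 1: 20/2 = 10; row 2: entry 0 ≤ 0; row 3: (17/5)/5 = 17/25; row 4: entry 0 ≤ 0. Minimum is 17/25 at row 3 (w3 leaves); pivot element 5.
Divide row 3 by 5; eliminate column c from the other rows.
After both pivots, the entry at constraint row 3, column RHS is 17/25.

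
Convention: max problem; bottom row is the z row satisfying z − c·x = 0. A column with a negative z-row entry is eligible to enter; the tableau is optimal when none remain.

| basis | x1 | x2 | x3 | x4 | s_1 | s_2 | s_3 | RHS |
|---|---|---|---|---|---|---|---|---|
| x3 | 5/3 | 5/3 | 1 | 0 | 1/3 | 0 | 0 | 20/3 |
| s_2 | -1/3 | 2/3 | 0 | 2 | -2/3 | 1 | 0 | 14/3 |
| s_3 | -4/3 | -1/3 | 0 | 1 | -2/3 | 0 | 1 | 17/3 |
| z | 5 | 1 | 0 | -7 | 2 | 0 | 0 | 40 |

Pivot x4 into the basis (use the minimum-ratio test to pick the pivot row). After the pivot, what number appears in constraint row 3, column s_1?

Ratio test on column x4 — row 1: entry 0 ≤ 0; row 2: (14/3)/2 = 7/3; row 3: (17/3)/1 = 17/3. Minimum is 7/3 at row 2 (s_2 leaves); pivot element 2.
Divide row 2 by 2; eliminate column x4 from the other rows.
Row 3 update in column s_1: -2/3 − 1·(-1/3) = -1/3.

-1/3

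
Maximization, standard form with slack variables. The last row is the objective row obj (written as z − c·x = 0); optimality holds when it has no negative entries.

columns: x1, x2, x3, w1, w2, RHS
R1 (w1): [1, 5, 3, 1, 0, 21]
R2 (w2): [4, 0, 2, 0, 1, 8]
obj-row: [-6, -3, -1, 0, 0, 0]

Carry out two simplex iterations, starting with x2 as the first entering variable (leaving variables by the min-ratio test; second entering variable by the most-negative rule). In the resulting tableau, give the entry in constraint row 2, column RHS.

2

Ratio test on column x2 — row 1: 21/5 = 21/5; row 2: entry 0 ≤ 0. Minimum is 21/5 at row 1 (w1 leaves); pivot element 5.
Divide row 1 by 5; eliminate column x2 from the other rows.
Second iteration: most negative obj-row entry is -27/5 in column x1, so x1 enters.
Ratio test on column x1 — row 1: (21/5)/(1/5) = 21; row 2: 8/4 = 2. Minimum is 2 at row 2 (w2 leaves); pivot element 4.
Divide row 2 by 4; eliminate column x1 from the other rows.
After both pivots, the entry at constraint row 2, column RHS is 2.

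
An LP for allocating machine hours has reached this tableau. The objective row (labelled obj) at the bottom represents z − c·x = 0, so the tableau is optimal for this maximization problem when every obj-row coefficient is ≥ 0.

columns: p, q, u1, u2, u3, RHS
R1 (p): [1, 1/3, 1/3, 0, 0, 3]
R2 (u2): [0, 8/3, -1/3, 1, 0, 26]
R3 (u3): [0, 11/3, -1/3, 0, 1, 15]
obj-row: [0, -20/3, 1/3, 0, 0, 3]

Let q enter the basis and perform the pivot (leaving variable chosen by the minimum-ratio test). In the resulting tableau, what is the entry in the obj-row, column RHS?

333/11

Ratio test on column q — row 1: 3/(1/3) = 9; row 2: 26/(8/3) = 39/4; row 3: 15/(11/3) = 45/11. Minimum is 45/11 at row 3 (u3 leaves); pivot element 11/3.
Divide row 3 by 11/3; eliminate column q from the other rows.
obj-row update in column RHS: 3 − (-20/3)·(45/11) = 333/11.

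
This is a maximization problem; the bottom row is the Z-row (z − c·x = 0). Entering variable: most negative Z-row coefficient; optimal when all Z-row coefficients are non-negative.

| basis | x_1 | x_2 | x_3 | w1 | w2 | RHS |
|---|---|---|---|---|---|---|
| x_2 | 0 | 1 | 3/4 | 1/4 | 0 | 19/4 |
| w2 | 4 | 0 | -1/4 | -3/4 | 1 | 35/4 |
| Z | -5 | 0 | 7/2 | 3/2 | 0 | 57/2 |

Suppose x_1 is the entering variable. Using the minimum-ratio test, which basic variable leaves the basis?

w2

Column x_1 entries and ratios — x_2: 0 ≤ 0, skip; w2: (35/4)/4 = 35/16.
Smallest ratio is 35/16 in the row of w2, so w2 leaves.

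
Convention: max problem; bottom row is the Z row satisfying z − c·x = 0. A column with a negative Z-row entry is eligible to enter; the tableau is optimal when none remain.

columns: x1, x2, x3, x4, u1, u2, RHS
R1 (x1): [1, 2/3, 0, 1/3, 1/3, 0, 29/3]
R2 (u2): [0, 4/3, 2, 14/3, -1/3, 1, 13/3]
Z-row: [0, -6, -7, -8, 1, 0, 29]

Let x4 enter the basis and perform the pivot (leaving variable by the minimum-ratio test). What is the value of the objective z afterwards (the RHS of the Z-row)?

Ratio test on column x4 — row 1: (29/3)/(1/3) = 29; row 2: (13/3)/(14/3) = 13/14. Minimum is 13/14 at row 2 (u2 leaves); pivot element 14/3.
Pivot on row 2; the Z-row RHS becomes 29 − (-8)·(13/14) = 255/7.

255/7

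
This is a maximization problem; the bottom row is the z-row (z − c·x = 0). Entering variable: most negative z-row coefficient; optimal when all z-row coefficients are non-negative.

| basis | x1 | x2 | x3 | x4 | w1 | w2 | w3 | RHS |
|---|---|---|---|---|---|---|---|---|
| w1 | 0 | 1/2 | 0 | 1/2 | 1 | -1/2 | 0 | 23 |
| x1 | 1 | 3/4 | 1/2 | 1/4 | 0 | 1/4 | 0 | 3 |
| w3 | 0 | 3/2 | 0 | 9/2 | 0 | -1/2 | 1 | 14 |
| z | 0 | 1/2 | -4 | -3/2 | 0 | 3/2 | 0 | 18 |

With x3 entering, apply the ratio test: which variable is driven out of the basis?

Column x3 entries and ratios — w1: 0 ≤ 0, skip; x1: 3/(1/2) = 6; w3: 0 ≤ 0, skip.
Smallest ratio is 6 in the row of x1, so x1 leaves.

x1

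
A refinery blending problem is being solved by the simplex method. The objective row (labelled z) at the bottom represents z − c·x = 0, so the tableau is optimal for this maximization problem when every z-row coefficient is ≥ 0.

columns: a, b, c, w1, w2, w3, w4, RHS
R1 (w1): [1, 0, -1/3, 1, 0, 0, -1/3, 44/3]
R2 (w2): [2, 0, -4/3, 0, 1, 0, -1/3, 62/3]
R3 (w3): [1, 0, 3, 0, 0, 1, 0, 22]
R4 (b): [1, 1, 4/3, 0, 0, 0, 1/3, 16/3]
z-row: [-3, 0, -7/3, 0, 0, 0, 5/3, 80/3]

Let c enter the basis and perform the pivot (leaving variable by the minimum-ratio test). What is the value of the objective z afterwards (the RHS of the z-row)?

Ratio test on column c — row 1: entry -1/3 ≤ 0; row 2: entry -4/3 ≤ 0; row 3: 22/3 = 22/3; row 4: (16/3)/(4/3) = 4. Minimum is 4 at row 4 (b leaves); pivot element 4/3.
Pivot on row 4; the z-row RHS becomes 80/3 − (-7/3)·4 = 36.

36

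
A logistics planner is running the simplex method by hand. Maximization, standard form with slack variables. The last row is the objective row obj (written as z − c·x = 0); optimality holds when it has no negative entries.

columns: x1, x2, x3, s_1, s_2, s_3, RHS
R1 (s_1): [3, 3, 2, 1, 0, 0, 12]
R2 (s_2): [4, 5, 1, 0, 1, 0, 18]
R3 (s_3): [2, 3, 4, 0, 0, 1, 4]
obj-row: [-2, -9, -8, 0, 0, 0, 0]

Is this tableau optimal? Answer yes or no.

The obj-row has a negative entry -9 in column x2, so it is not optimal.

no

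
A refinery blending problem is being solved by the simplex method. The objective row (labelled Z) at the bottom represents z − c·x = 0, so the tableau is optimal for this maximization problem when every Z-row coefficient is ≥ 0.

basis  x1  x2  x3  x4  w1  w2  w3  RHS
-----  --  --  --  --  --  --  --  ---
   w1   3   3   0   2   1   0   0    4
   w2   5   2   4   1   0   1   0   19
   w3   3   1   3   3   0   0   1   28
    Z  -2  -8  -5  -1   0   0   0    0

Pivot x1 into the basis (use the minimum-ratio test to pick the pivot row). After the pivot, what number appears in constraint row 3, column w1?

Ratio test on column x1 — row 1: 4/3 = 4/3; row 2: 19/5 = 19/5; row 3: 28/3 = 28/3. Minimum is 4/3 at row 1 (w1 leaves); pivot element 3.
Divide row 1 by 3; eliminate column x1 from the other rows.
Row 3 update in column w1: 0 − 3·(1/3) = -1.

-1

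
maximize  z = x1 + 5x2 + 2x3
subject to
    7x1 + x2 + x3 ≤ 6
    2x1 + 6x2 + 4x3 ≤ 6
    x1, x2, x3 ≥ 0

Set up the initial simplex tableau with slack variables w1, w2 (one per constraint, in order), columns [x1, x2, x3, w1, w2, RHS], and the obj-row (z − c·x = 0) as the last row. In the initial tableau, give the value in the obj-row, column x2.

The obj-row carries the negated objective coefficients: the x2 entry is -5.

-5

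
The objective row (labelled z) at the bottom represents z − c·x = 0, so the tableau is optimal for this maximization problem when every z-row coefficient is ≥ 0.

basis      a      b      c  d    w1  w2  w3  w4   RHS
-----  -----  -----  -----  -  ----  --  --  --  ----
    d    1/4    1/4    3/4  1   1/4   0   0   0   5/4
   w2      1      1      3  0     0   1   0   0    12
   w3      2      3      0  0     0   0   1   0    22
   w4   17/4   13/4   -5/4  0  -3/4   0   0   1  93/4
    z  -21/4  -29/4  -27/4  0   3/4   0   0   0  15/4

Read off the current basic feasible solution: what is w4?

w4 is basic (row 4); its value is the RHS of that row, 93/4.

93/4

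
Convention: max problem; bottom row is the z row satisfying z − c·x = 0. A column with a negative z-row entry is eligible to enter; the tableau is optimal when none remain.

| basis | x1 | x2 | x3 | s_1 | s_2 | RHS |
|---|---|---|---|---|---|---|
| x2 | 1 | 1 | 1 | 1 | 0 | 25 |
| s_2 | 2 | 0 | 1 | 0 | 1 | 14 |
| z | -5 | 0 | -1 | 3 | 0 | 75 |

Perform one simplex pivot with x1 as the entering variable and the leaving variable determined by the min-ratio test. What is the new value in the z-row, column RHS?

110

Ratio test on column x1 — row 1: 25/1 = 25; row 2: 14/2 = 7. Minimum is 7 at row 2 (s_2 leaves); pivot element 2.
Divide row 2 by 2; eliminate column x1 from the other rows.
z-row update in column RHS: 75 − (-5)·7 = 110.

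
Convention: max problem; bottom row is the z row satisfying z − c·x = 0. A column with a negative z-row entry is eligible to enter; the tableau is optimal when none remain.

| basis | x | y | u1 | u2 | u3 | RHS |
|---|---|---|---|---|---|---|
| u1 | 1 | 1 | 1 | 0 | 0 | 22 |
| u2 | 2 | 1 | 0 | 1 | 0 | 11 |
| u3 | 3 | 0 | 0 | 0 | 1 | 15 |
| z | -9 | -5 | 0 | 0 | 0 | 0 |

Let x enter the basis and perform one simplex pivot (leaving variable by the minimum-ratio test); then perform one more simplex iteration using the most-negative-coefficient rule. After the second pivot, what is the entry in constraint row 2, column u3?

Ratio test on column x — row 1: 22/1 = 22; row 2: 11/2 = 11/2; row 3: 15/3 = 5. Minimum is 5 at row 3 (u3 leaves); pivot element 3.
Divide row 3 by 3; eliminate column x from the other rows.
Second iteration: most negative z-row entry is -5 in column y, so y enters.
Ratio test on column y — row 1: 17/1 = 17; row 2: 1/1 = 1; row 3: entry 0 ≤ 0. Minimum is 1 at row 2 (u2 leaves); pivot element 1.
Divide row 2 by 1; eliminate column y from the other rows.
After both pivots, the entry at constraint row 2, column u3 is -2/3.

-2/3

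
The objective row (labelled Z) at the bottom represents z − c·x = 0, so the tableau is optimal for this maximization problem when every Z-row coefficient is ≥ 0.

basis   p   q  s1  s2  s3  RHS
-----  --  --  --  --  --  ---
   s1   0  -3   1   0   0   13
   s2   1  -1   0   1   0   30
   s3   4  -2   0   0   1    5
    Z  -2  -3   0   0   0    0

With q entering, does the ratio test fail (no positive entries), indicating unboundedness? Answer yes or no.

Every constraint-row entry in column q is ≤ 0, so increasing q is unbounded.

yes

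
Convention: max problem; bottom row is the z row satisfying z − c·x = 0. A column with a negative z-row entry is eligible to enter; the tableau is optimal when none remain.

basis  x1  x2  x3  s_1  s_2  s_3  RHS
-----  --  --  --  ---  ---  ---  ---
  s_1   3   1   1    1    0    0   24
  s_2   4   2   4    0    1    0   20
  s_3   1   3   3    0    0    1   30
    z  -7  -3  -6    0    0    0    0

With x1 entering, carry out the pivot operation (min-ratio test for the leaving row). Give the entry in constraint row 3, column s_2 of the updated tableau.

Ratio test on column x1 — row 1: 24/3 = 8; row 2: 20/4 = 5; row 3: 30/1 = 30. Minimum is 5 at row 2 (s_2 leaves); pivot element 4.
Divide row 2 by 4; eliminate column x1 from the other rows.
Row 3 update in column s_2: 0 − 1·(1/4) = -1/4.

-1/4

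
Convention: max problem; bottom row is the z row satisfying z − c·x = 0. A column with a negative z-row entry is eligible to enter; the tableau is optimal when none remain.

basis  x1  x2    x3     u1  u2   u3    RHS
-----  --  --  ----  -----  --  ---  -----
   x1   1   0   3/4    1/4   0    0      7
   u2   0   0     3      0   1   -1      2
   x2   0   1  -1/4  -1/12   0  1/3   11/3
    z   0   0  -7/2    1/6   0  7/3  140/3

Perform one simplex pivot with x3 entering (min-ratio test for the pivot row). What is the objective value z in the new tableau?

49

Ratio test on column x3 — row 1: 7/(3/4) = 28/3; row 2: 2/3 = 2/3; row 3: entry -1/4 ≤ 0. Minimum is 2/3 at row 2 (u2 leaves); pivot element 3.
Pivot on row 2; the z-row RHS becomes 140/3 − (-7/2)·(2/3) = 49.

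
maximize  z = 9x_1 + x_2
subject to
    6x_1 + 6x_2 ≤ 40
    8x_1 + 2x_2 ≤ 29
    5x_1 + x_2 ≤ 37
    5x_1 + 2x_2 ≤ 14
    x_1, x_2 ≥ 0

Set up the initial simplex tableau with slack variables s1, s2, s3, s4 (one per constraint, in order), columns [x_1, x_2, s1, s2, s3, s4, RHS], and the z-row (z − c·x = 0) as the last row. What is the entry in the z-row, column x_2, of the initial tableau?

-1

The z-row carries the negated objective coefficients: the x_2 entry is -1.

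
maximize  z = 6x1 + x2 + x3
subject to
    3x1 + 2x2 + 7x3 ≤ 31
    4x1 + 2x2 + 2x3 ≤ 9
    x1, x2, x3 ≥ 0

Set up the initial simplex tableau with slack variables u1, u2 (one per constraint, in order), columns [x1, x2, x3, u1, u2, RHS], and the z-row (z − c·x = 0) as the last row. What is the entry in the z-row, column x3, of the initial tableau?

The z-row carries the negated objective coefficients: the x3 entry is -1.

-1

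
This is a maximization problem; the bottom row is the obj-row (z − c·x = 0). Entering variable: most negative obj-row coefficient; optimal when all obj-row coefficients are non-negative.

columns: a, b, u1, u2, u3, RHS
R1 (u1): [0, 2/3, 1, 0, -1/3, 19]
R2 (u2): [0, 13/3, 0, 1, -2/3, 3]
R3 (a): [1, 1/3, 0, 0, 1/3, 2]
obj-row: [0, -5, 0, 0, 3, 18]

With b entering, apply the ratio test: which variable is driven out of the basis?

u2

Column b entries and ratios — u1: 19/(2/3) = 57/2; u2: 3/(13/3) = 9/13; a: 2/(1/3) = 6.
Smallest ratio is 9/13 in the row of u2, so u2 leaves.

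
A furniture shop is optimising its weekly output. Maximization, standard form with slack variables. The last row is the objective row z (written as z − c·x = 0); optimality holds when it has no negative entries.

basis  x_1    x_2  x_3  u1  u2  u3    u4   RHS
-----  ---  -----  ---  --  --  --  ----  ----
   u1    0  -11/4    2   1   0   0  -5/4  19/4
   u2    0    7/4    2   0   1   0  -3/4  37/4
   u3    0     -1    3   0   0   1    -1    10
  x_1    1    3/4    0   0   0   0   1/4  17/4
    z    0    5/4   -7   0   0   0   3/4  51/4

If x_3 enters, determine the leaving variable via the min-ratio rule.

u1

Column x_3 entries and ratios — u1: (19/4)/2 = 19/8; u2: (37/4)/2 = 37/8; u3: 10/3 = 10/3; x_1: 0 ≤ 0, skip.
Smallest ratio is 19/8 in the row of u1, so u1 leaves.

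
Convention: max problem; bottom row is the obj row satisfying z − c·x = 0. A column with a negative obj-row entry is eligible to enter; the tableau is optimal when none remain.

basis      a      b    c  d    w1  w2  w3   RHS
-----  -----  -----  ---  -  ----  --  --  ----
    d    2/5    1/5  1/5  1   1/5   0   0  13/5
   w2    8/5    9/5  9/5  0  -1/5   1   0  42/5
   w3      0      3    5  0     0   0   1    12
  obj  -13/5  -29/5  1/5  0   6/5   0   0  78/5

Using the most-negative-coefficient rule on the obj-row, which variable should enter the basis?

Negative obj-row entries: a: -13/5, b: -29/5.
The most negative is -29/5 in column b, so b enters.

b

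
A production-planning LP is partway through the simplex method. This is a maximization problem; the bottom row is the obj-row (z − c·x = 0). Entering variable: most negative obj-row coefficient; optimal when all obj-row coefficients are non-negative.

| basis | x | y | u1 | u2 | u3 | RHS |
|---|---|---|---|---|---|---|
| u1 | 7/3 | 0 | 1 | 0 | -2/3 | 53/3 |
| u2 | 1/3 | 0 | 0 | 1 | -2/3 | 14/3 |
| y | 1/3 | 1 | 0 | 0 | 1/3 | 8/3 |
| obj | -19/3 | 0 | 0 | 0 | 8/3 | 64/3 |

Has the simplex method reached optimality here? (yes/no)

The obj-row has a negative entry -19/3 in column x, so it is not optimal.

no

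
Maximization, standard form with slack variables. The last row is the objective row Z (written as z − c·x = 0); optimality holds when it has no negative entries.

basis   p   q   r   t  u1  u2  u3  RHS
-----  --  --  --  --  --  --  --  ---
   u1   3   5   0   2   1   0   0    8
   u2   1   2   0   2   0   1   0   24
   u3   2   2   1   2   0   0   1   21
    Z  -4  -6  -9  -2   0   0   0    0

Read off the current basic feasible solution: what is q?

0

q is not in the basis, so in the current basic feasible solution q = 0.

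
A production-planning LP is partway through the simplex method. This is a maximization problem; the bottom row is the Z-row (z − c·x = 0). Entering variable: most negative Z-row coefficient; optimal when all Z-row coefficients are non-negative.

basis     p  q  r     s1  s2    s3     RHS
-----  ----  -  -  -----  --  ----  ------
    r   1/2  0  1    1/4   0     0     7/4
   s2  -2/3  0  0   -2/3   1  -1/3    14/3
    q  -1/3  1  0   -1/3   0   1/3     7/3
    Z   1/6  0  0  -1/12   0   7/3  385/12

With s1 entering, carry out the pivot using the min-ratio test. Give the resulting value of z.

Ratio test on column s1 — row 1: (7/4)/(1/4) = 7; row 2: entry -2/3 ≤ 0; row 3: entry -1/3 ≤ 0. Minimum is 7 at row 1 (r leaves); pivot element 1/4.
Pivot on row 1; the Z-row RHS becomes 385/12 − (-1/12)·7 = 98/3.

98/3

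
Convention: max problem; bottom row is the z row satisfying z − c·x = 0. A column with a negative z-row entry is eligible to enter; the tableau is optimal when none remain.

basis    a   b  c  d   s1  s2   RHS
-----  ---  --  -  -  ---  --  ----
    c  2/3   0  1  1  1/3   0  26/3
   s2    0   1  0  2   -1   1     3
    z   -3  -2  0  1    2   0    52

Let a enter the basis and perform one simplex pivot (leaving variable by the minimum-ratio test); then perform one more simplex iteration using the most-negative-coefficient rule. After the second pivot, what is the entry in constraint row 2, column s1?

Ratio test on column a — row 1: (26/3)/(2/3) = 13; row 2: entry 0 ≤ 0. Minimum is 13 at row 1 (c leaves); pivot element 2/3.
Divide row 1 by 2/3; eliminate column a from the other rows.
Second iteration: most negative z-row entry is -2 in column b, so b enters.
Ratio test on column b — row 1: entry 0 ≤ 0; row 2: 3/1 = 3. Minimum is 3 at row 2 (s2 leaves); pivot element 1.
Divide row 2 by 1; eliminate column b from the other rows.
After both pivots, the entry at constraint row 2, column s1 is -1.

-1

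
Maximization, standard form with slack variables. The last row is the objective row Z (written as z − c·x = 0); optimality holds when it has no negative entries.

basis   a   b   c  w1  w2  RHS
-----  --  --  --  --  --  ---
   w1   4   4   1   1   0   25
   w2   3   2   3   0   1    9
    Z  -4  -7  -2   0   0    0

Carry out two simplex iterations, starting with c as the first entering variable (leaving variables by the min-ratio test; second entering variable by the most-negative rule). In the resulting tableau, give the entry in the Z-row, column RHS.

Ratio test on column c — row 1: 25/1 = 25; row 2: 9/3 = 3. Minimum is 3 at row 2 (w2 leaves); pivot element 3.
Divide row 2 by 3; eliminate column c from the other rows.
Second iteration: most negative Z-row entry is -17/3 in column b, so b enters.
Ratio test on column b — row 1: 22/(10/3) = 33/5; row 2: 3/(2/3) = 9/2. Minimum is 9/2 at row 2 (c leaves); pivot element 2/3.
Divide row 2 by 2/3; eliminate column b from the other rows.
After both pivots, the entry at the Z-row, column RHS is 63/2.

63/2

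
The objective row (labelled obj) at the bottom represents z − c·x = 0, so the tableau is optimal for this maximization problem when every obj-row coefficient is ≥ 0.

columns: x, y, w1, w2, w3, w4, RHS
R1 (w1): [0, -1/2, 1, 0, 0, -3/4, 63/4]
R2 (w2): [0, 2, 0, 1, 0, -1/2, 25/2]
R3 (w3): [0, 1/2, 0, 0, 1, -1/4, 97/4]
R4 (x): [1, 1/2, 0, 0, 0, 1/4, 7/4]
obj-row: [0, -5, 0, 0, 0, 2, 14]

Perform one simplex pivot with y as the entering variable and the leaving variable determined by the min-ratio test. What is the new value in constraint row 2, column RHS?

11/2

Ratio test on column y — row 1: entry -1/2 ≤ 0; row 2: (25/2)/2 = 25/4; row 3: (97/4)/(1/2) = 97/2; row 4: (7/4)/(1/2) = 7/2. Minimum is 7/2 at row 4 (x leaves); pivot element 1/2.
Divide row 4 by 1/2; eliminate column y from the other rows.
Row 2 update in column RHS: 25/2 − 2·(7/2) = 11/2.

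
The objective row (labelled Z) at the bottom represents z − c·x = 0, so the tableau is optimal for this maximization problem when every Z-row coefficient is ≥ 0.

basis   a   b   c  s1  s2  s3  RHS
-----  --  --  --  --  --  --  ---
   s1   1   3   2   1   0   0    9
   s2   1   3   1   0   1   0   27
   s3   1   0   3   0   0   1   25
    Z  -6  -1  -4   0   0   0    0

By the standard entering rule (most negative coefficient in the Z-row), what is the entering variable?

a

Negative Z-row entries: a: -6, b: -1, c: -4.
The most negative is -6 in column a, so a enters.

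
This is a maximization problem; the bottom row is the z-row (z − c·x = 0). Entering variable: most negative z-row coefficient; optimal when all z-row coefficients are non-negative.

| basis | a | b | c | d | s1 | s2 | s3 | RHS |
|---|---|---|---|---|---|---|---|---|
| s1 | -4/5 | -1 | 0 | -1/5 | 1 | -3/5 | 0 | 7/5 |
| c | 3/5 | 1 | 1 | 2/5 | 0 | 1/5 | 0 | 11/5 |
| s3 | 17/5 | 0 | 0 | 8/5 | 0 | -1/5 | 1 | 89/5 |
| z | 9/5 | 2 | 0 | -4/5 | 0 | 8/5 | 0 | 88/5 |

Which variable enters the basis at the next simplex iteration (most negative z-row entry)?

Negative z-row entries: d: -4/5.
The most negative is -4/5 in column d, so d enters.

d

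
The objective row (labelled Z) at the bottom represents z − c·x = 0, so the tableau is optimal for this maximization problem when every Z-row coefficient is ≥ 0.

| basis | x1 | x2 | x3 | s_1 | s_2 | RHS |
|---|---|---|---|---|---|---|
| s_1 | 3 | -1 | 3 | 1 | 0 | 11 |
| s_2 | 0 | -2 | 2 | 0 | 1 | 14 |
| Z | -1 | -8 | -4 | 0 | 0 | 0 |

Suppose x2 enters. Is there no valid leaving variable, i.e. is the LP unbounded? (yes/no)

Every constraint-row entry in column x2 is ≤ 0, so increasing x2 is unbounded.

yes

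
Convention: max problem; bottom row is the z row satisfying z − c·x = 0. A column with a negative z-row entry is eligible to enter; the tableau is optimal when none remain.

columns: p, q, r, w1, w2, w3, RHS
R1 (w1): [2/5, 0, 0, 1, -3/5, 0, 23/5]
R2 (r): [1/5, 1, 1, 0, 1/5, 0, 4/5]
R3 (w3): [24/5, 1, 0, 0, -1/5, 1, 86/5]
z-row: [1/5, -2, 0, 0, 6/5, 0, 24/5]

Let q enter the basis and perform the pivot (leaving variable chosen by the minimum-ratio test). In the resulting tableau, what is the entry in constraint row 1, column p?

Ratio test on column q — row 1: entry 0 ≤ 0; row 2: (4/5)/1 = 4/5; row 3: (86/5)/1 = 86/5. Minimum is 4/5 at row 2 (r leaves); pivot element 1.
Divide row 2 by 1; eliminate column q from the other rows.
Row 1 update in column p: 2/5 − 0·(1/5) = 2/5.

2/5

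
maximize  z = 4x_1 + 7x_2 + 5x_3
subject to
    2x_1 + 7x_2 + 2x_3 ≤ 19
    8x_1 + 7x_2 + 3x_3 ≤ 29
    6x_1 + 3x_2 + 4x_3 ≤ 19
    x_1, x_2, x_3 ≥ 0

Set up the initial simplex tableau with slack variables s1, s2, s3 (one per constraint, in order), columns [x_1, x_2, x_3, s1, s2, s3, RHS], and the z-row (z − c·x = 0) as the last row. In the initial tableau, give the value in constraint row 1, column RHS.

The RHS of constraint 1 is b_1 = 19.

19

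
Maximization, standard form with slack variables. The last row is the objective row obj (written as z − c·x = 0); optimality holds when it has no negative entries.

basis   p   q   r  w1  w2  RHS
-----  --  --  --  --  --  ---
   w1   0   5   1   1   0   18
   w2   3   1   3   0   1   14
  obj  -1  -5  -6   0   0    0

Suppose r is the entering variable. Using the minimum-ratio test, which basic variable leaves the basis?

Column r entries and ratios — w1: 18/1 = 18; w2: 14/3 = 14/3.
Smallest ratio is 14/3 in the row of w2, so w2 leaves.

w2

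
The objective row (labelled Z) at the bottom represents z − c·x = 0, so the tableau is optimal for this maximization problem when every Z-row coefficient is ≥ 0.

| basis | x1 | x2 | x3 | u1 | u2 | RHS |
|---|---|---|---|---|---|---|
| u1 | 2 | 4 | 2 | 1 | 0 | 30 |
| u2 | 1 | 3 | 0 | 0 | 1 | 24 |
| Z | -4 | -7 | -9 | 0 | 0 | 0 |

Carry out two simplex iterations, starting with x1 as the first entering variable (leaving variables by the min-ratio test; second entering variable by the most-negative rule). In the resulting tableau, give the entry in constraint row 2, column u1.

0

Ratio test on column x1 — row 1: 30/2 = 15; row 2: 24/1 = 24. Minimum is 15 at row 1 (u1 leaves); pivot element 2.
Divide row 1 by 2; eliminate column x1 from the other rows.
Second iteration: most negative Z-row entry is -5 in column x3, so x3 enters.
Ratio test on column x3 — row 1: 15/1 = 15; row 2: entry -1 ≤ 0. Minimum is 15 at row 1 (x1 leaves); pivot element 1.
Divide row 1 by 1; eliminate column x3 from the other rows.
After both pivots, the entry at constraint row 2, column u1 is 0.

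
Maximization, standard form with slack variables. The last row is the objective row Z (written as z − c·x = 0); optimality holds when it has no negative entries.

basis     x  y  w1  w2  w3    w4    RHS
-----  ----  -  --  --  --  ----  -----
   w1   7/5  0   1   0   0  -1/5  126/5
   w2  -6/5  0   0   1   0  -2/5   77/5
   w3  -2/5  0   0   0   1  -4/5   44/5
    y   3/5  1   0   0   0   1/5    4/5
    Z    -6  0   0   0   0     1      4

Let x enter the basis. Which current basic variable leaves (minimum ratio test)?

y

Column x entries and ratios — w1: (126/5)/(7/5) = 18; w2: -6/5 ≤ 0, skip; w3: -2/5 ≤ 0, skip; y: (4/5)/(3/5) = 4/3.
Smallest ratio is 4/3 in the row of y, so y leaves.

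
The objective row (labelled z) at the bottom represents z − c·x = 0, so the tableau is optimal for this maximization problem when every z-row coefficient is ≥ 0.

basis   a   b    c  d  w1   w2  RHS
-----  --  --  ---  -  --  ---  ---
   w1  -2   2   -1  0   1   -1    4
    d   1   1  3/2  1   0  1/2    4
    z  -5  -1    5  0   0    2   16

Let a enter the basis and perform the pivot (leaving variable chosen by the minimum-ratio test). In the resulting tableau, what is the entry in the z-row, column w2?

9/2

Ratio test on column a — row 1: entry -2 ≤ 0; row 2: 4/1 = 4. Minimum is 4 at row 2 (d leaves); pivot element 1.
Divide row 2 by 1; eliminate column a from the other rows.
z-row update in column w2: 2 − (-5)·(1/2) = 9/2.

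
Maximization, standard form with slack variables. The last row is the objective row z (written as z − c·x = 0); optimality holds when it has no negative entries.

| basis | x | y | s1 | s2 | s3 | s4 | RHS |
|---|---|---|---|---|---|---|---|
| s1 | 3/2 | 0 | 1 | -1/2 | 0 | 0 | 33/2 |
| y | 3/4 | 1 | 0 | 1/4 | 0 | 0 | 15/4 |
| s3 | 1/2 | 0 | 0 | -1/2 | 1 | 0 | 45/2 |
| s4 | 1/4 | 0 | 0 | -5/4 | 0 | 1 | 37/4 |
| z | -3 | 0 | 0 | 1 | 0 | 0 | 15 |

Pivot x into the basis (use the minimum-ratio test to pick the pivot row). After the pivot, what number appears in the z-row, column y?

Ratio test on column x — row 1: (33/2)/(3/2) = 11; row 2: (15/4)/(3/4) = 5; row 3: (45/2)/(1/2) = 45; row 4: (37/4)/(1/4) = 37. Minimum is 5 at row 2 (y leaves); pivot element 3/4.
Divide row 2 by 3/4; eliminate column x from the other rows.
z-row update in column y: 0 − (-3)·(4/3) = 4.

4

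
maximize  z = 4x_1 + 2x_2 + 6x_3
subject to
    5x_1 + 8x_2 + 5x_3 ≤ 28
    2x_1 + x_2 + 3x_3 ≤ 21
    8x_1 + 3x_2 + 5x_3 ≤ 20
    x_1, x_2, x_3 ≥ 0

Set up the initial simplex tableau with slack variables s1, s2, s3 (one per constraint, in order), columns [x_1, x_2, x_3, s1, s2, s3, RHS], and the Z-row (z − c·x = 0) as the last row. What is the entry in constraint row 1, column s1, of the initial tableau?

Slack s1 belongs to constraint 1; its column is the unit vector e_1, so the entry in row 1 is 1.

1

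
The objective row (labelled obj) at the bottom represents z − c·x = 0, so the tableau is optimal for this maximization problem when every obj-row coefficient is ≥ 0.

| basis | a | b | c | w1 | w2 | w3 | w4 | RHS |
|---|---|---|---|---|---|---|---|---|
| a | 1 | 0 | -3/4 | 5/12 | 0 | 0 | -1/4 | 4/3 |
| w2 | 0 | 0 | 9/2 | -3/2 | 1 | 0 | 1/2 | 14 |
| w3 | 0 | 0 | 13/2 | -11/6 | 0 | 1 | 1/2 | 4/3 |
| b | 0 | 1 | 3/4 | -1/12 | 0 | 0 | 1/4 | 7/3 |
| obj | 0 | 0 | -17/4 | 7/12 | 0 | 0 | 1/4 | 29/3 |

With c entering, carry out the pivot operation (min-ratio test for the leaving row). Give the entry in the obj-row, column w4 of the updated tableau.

15/26

Ratio test on column c — row 1: entry -3/4 ≤ 0; row 2: 14/(9/2) = 28/9; row 3: (4/3)/(13/2) = 8/39; row 4: (7/3)/(3/4) = 28/9. Minimum is 8/39 at row 3 (w3 leaves); pivot element 13/2.
Divide row 3 by 13/2; eliminate column c from the other rows.
obj-row update in column w4: 1/4 − (-17/4)·(1/13) = 15/26.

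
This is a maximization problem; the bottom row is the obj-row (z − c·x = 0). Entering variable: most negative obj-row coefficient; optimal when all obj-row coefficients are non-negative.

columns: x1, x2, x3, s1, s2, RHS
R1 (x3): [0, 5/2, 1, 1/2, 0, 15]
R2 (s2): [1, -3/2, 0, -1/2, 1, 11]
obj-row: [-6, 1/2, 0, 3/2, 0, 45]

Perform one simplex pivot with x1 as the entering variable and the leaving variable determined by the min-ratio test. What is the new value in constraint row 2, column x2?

Ratio test on column x1 — row 1: entry 0 ≤ 0; row 2: 11/1 = 11. Minimum is 11 at row 2 (s2 leaves); pivot element 1.
Divide row 2 by 1; eliminate column x1 from the other rows.
In the new row 2, the x2 entry is the old entry divided by the pivot: (-3/2)/1 = -3/2.

-3/2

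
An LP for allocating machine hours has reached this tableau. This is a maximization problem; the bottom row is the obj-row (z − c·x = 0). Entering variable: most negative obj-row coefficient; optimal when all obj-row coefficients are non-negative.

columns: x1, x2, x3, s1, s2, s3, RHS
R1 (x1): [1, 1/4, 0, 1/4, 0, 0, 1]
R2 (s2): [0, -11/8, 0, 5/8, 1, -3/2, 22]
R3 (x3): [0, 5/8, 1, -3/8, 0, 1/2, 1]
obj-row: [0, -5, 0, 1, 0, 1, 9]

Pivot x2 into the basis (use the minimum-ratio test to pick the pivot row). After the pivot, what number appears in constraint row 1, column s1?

2/5

Ratio test on column x2 — row 1: 1/(1/4) = 4; row 2: entry -11/8 ≤ 0; row 3: 1/(5/8) = 8/5. Minimum is 8/5 at row 3 (x3 leaves); pivot element 5/8.
Divide row 3 by 5/8; eliminate column x2 from the other rows.
Row 1 update in column s1: 1/4 − (1/4)·(-3/5) = 2/5.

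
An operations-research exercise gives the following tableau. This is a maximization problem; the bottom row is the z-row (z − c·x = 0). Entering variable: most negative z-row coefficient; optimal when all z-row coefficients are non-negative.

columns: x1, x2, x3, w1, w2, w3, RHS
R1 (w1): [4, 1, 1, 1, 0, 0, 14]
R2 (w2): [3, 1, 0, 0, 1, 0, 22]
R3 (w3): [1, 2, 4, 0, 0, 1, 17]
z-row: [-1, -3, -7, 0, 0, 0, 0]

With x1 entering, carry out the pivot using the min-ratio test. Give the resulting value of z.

Ratio test on column x1 — row 1: 14/4 = 7/2; row 2: 22/3 = 22/3; row 3: 17/1 = 17. Minimum is 7/2 at row 1 (w1 leaves); pivot element 4.
Pivot on row 1; the z-row RHS becomes 0 − (-1)·(7/2) = 7/2.

7/2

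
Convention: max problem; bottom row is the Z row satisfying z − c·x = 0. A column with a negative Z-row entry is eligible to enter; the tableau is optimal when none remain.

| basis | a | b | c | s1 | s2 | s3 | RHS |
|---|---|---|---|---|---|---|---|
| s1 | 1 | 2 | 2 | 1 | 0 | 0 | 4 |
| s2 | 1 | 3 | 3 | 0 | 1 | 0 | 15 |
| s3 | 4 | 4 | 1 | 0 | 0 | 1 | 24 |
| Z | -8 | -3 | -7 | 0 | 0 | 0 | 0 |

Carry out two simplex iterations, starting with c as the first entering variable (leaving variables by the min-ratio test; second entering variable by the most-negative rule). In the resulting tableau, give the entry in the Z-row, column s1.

8

Ratio test on column c — row 1: 4/2 = 2; row 2: 15/3 = 5; row 3: 24/1 = 24. Minimum is 2 at row 1 (s1 leaves); pivot element 2.
Divide row 1 by 2; eliminate column c from the other rows.
Second iteration: most negative Z-row entry is -9/2 in column a, so a enters.
Ratio test on column a — row 1: 2/(1/2) = 4; row 2: entry -1/2 ≤ 0; row 3: 22/(7/2) = 44/7. Minimum is 4 at row 1 (c leaves); pivot element 1/2.
Divide row 1 by 1/2; eliminate column a from the other rows.
After both pivots, the entry at the Z-row, column s1 is 8.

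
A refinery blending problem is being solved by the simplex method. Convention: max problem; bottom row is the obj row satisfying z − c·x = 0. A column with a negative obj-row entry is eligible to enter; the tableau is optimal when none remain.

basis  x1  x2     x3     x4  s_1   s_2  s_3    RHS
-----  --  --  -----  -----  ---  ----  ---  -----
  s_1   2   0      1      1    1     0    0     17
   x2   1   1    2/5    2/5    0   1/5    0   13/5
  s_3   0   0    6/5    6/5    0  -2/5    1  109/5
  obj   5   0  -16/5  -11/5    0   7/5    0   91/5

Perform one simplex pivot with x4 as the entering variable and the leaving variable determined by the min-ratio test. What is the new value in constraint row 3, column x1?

-3

Ratio test on column x4 — row 1: 17/1 = 17; row 2: (13/5)/(2/5) = 13/2; row 3: (109/5)/(6/5) = 109/6. Minimum is 13/2 at row 2 (x2 leaves); pivot element 2/5.
Divide row 2 by 2/5; eliminate column x4 from the other rows.
Row 3 update in column x1: 0 − (6/5)·(5/2) = -3.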